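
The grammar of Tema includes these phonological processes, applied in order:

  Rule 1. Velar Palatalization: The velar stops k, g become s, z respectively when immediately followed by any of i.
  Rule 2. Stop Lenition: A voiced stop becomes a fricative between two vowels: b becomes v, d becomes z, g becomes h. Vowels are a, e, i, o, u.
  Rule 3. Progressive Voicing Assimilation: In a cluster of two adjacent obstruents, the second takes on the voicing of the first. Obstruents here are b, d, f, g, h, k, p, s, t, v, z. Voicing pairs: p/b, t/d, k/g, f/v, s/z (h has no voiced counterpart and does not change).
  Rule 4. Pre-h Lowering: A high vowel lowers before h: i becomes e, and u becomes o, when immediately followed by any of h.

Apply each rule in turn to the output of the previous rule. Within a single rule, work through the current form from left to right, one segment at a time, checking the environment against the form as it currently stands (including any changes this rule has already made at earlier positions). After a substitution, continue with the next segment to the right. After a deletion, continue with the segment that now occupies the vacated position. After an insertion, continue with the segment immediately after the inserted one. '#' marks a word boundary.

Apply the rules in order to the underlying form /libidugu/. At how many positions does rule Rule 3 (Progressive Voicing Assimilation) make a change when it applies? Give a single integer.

0

Rule 1 Velar Palatalization: no change — [libidugu]
Rule 2 Stop Lenition: [libidugu] → [livizuhu]
Rule 3 Progressive Voicing Assimilation: no change — [livizuhu]
Rule 4 Pre-h Lowering: [livizuhu] → [livizohu]
Rule Rule 3 changed 0 position(s).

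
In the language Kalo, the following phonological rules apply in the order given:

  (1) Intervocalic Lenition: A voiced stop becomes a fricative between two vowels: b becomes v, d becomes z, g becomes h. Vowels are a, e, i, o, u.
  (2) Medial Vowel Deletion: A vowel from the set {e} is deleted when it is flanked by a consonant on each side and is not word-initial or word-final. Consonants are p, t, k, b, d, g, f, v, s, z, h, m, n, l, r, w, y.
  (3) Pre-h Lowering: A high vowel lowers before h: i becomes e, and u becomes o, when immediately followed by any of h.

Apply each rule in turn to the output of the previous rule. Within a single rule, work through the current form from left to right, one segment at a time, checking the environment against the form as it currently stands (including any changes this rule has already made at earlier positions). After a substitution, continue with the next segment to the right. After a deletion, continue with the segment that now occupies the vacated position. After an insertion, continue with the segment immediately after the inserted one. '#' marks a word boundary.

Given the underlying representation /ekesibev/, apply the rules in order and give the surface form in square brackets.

(1) Intervocalic Lenition: [ekesibev] → [ekesivev]
(2) Medial Vowel Deletion: [ekesivev] → [eksivv]
(3) Pre-h Lowering: no change — [eksivv]

[eksivv]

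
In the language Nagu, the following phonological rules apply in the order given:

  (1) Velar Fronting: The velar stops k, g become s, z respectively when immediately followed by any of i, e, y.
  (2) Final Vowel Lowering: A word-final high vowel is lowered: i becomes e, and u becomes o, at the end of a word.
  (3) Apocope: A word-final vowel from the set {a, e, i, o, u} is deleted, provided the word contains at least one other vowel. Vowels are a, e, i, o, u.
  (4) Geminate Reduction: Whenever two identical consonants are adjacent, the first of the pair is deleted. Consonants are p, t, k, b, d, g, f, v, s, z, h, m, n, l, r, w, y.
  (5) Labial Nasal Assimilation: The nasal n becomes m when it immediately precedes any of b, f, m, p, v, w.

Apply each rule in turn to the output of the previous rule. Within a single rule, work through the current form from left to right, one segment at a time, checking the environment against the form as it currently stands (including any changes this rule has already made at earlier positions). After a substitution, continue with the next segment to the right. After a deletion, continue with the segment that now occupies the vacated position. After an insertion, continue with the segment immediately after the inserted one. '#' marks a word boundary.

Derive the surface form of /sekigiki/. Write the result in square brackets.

[sesizis]

(1) Velar Fronting: [sekigiki] → [sesizisi]
(2) Final Vowel Lowering: [sesizisi] → [sesizise]
(3) Apocope: [sesizise] → [sesizis]
(4) Geminate Reduction: no change — [sesizis]
(5) Labial Nasal Assimilation: no change — [sesizis]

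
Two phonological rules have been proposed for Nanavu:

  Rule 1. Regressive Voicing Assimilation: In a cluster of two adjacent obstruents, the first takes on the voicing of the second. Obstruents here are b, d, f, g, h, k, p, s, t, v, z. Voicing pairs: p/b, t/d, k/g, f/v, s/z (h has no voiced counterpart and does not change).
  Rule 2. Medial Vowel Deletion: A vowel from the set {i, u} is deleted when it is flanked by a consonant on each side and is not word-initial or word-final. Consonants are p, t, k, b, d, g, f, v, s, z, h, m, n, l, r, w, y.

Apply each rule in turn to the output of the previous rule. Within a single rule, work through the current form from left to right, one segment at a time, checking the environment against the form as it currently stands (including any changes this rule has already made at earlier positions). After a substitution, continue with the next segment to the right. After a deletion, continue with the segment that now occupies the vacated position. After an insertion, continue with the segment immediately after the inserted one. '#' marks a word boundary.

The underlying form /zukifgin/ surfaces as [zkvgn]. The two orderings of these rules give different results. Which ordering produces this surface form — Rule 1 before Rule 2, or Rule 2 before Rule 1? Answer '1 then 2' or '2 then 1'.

Order 1 then 2:
  1 Regressive Voicing Assimilation: [zukifgin] → [zukivgin]
  2 Medial Vowel Deletion: [zukivgin] → [zkvgn]
  result: [zkvgn]
Order 2 then 1:
  2 Medial Vowel Deletion: [zukifgin] → [zkfgn]
  1 Regressive Voicing Assimilation: [zkfgn] → [skvgn]
  result: [skvgn]

1 then 2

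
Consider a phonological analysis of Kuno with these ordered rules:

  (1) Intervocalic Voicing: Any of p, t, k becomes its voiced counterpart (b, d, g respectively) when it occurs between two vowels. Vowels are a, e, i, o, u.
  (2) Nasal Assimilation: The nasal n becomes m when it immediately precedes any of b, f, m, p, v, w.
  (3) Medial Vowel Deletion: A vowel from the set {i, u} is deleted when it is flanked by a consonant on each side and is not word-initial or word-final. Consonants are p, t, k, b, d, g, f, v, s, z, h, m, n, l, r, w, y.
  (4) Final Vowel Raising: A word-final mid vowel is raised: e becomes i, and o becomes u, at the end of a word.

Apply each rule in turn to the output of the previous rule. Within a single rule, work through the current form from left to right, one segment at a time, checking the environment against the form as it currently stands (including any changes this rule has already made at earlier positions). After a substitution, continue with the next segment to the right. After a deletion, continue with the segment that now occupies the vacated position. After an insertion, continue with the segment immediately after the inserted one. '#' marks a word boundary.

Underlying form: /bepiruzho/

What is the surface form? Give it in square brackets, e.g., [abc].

(1) Intervocalic Voicing: [bepiruzho] → [bebiruzho]
(2) Nasal Assimilation: no change — [bebiruzho]
(3) Medial Vowel Deletion: [bebiruzho] → [bebrzho]
(4) Final Vowel Raising: [bebrzho] → [bebrzhu]

[bebrzhu]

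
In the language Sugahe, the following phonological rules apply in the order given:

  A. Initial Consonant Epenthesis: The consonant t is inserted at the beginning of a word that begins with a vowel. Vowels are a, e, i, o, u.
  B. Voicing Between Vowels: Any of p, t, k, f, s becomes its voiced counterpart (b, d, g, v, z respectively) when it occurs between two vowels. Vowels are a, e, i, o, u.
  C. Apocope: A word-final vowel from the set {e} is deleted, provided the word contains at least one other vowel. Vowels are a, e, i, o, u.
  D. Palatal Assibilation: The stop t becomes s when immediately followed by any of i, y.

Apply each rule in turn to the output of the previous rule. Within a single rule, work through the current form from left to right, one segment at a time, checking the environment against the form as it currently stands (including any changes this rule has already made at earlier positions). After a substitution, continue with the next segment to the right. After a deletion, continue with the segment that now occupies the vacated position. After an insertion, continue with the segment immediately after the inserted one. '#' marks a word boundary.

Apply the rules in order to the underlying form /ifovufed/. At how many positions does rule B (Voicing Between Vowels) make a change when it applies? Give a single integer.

2

A Initial Consonant Epenthesis: [ifovufed] → [tifovufed]
B Voicing Between Vowels: [tifovufed] → [tivovuved]
C Apocope: no change — [tivovuved]
D Palatal Assibilation: [tivovuved] → [sivovuved]
Rule B changed 2 position(s).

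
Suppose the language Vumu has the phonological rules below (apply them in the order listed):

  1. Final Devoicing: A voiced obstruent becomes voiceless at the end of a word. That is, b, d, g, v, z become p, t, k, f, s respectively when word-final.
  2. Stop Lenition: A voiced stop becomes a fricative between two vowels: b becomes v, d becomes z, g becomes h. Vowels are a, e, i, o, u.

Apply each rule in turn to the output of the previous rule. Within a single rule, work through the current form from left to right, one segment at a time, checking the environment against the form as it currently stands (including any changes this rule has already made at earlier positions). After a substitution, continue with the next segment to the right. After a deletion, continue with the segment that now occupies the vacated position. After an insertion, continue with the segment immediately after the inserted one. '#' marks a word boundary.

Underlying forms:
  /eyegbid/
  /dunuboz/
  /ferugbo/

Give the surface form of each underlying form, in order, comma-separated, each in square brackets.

[eyegbit], [dunuvos], [ferugbo]

/eyegbid/:
  1 Final Devoicing: [eyegbid] → [eyegbit]
  2 Stop Lenition: no change — [eyegbit]
/dunuboz/:
  1 Final Devoicing: [dunuboz] → [dunubos]
  2 Stop Lenition: [dunubos] → [dunuvos]
/ferugbo/:
  1 Final Devoicing: no change — [ferugbo]
  2 Stop Lenition: no change — [ferugbo]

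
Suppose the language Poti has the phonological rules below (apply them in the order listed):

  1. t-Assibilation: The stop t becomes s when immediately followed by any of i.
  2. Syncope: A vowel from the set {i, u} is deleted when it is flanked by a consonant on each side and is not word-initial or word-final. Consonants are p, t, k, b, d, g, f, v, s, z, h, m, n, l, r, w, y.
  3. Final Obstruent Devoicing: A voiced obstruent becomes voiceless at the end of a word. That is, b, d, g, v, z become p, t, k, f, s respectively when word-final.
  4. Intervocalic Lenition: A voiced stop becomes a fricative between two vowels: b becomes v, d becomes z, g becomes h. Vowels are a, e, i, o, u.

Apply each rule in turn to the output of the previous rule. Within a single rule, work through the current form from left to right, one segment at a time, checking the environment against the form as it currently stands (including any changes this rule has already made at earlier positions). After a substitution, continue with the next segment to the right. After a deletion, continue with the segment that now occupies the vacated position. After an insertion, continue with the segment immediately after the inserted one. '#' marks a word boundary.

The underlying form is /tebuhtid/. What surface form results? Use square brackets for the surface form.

1 t-Assibilation: [tebuhtid] → [tebuhsid]
2 Syncope: [tebuhsid] → [tebhsd]
3 Final Obstruent Devoicing: [tebhsd] → [tebhst]
4 Intervocalic Lenition: no change — [tebhst]

[tebhst]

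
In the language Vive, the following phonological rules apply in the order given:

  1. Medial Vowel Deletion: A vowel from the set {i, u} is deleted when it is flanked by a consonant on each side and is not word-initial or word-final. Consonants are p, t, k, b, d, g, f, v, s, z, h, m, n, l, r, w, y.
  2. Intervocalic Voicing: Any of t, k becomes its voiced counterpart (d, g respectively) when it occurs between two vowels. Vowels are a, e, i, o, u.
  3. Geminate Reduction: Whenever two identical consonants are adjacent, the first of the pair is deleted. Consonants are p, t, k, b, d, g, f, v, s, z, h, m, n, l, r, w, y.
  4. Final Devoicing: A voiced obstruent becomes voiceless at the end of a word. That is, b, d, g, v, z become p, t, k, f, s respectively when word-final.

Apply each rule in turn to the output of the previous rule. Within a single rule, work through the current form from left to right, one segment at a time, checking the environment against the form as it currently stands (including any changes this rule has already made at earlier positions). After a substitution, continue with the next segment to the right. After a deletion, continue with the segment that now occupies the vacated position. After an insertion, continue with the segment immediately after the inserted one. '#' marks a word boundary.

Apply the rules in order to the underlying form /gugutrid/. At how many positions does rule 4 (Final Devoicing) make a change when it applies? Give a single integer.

1

1 Medial Vowel Deletion: [gugutrid] → [ggtrd]
2 Intervocalic Voicing: no change — [ggtrd]
3 Geminate Reduction: [ggtrd] → [gtrd]
4 Final Devoicing: [gtrd] → [gtrt]
Rule 4 changed 1 position(s).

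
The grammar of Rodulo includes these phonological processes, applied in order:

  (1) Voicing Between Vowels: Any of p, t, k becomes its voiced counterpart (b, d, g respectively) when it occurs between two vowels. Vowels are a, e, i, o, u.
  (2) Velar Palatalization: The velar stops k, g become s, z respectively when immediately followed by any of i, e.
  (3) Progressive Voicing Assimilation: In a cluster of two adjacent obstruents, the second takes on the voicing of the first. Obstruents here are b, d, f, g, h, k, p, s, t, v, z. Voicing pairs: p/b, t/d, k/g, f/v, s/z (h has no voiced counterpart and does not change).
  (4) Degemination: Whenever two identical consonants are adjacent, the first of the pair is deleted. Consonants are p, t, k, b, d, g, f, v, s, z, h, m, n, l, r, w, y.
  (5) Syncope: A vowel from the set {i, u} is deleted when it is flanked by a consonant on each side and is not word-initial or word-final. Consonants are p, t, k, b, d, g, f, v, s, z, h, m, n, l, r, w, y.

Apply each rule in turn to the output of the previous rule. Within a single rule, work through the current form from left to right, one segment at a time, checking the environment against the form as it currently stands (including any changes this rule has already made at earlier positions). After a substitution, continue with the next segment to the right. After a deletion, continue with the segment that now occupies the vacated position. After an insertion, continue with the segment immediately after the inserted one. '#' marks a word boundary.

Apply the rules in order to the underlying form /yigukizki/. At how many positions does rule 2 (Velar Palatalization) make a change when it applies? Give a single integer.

2

(1) Voicing Between Vowels: [yigukizki] → [yigugizki]
(2) Velar Palatalization: [yigugizki] → [yiguzizsi]
(3) Progressive Voicing Assimilation: [yiguzizsi] → [yiguzizzi]
(4) Degemination: [yiguzizzi] → [yiguzizi]
(5) Syncope: [yiguzizi] → [ygzzi]
Rule 2 changed 2 position(s).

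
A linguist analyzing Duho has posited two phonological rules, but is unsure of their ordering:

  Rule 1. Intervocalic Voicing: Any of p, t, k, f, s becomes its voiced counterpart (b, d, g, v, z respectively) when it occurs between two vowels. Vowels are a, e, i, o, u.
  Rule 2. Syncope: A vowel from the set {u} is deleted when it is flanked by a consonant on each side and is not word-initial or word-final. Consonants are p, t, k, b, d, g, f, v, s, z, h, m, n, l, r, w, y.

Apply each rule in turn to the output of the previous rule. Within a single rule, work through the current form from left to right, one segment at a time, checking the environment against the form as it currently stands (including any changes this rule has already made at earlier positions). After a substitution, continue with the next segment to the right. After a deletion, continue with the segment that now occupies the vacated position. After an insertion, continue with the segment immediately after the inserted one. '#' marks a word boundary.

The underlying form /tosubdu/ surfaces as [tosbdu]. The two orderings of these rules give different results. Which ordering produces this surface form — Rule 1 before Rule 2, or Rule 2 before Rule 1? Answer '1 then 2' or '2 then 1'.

2 then 1

Order 1 then 2:
  1 Intervocalic Voicing: [tosubdu] → [tozubdu]
  2 Syncope: [tozubdu] → [tozbdu]
  result: [tozbdu]
Order 2 then 1:
  2 Syncope: [tosubdu] → [tosbdu]
  1 Intervocalic Voicing: no change — [tosbdu]
  result: [tosbdu]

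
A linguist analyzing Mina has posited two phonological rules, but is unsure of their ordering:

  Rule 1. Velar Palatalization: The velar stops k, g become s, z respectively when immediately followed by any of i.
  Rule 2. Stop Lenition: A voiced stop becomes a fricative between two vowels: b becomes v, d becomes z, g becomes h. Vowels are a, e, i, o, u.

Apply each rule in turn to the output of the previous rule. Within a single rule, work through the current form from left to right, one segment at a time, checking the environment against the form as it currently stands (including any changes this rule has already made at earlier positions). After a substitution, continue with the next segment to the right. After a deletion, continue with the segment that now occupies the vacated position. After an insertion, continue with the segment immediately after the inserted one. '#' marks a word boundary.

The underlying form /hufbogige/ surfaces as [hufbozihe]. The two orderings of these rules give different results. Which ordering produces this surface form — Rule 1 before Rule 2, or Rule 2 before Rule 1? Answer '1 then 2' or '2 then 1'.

1 then 2

Order 1 then 2:
  1 Velar Palatalization: [hufbogige] → [hufbozige]
  2 Stop Lenition: [hufbozige] → [hufbozihe]
  result: [hufbozihe]
Order 2 then 1:
  2 Stop Lenition: [hufbogige] → [hufbohihe]
  1 Velar Palatalization: no change — [hufbohihe]
  result: [hufbohihe]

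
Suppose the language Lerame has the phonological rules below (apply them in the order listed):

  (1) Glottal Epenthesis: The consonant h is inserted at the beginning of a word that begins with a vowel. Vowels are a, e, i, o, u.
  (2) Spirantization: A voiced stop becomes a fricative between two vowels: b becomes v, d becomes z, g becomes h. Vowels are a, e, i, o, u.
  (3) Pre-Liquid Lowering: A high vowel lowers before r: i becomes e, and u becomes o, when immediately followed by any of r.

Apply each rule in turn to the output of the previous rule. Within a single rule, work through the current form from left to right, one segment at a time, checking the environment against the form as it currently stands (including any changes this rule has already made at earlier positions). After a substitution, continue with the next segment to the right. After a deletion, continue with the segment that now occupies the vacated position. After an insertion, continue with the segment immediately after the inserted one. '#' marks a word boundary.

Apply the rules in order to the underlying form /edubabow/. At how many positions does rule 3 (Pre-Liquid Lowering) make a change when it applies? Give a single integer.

0

(1) Glottal Epenthesis: [edubabow] → [hedubabow]
(2) Spirantization: [hedubabow] → [hezuvavow]
(3) Pre-Liquid Lowering: no change — [hezuvavow]
Rule 3 changed 0 position(s).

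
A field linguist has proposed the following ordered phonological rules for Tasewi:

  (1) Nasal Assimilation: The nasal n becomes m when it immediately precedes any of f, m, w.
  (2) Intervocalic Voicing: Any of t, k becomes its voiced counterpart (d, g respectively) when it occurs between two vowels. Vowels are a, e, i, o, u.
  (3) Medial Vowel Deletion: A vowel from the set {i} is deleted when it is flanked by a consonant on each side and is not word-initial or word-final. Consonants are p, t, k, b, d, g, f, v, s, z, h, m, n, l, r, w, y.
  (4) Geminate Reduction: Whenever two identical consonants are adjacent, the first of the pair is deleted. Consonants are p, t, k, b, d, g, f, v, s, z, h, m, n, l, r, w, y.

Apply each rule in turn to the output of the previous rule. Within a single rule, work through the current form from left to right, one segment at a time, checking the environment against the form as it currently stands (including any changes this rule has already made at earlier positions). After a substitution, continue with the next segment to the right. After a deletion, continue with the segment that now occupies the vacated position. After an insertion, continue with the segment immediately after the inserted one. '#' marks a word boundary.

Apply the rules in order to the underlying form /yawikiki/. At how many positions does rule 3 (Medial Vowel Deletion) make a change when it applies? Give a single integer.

(1) Nasal Assimilation: no change — [yawikiki]
(2) Intervocalic Voicing: [yawikiki] → [yawigigi]
(3) Medial Vowel Deletion: [yawigigi] → [yawggi]
(4) Geminate Reduction: [yawggi] → [yawgi]
Rule 3 changed 2 position(s).

2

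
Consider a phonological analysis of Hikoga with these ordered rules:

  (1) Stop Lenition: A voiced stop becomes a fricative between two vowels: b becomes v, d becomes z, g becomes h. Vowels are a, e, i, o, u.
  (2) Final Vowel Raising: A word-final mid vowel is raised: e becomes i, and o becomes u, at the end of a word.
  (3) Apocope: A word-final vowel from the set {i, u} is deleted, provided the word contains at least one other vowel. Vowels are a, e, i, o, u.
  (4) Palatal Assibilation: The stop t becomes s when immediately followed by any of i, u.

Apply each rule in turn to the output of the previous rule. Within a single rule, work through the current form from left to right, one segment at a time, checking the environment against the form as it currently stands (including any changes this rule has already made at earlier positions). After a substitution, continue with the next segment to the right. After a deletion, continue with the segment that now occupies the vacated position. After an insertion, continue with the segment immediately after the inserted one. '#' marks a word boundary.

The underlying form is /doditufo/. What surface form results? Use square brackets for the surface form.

(1) Stop Lenition: [doditufo] → [dozitufo]
(2) Final Vowel Raising: [dozitufo] → [dozitufu]
(3) Apocope: [dozitufu] → [dozituf]
(4) Palatal Assibilation: [dozituf] → [dozisuf]

[dozisuf]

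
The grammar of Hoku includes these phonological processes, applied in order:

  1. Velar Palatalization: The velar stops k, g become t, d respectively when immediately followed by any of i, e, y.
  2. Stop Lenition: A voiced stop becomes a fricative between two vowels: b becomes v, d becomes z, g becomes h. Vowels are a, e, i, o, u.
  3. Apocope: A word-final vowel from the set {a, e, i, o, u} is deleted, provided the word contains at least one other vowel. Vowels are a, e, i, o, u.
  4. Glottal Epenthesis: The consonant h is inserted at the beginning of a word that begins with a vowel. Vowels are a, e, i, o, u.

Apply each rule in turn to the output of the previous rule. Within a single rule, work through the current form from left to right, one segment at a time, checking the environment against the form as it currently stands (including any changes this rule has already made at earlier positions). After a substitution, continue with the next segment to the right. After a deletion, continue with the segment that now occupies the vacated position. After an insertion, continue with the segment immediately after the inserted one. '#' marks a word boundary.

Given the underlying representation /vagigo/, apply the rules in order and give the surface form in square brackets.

1 Velar Palatalization: [vagigo] → [vadigo]
2 Stop Lenition: [vadigo] → [vaziho]
3 Apocope: [vaziho] → [vazih]
4 Glottal Epenthesis: no change — [vazih]

[vazih]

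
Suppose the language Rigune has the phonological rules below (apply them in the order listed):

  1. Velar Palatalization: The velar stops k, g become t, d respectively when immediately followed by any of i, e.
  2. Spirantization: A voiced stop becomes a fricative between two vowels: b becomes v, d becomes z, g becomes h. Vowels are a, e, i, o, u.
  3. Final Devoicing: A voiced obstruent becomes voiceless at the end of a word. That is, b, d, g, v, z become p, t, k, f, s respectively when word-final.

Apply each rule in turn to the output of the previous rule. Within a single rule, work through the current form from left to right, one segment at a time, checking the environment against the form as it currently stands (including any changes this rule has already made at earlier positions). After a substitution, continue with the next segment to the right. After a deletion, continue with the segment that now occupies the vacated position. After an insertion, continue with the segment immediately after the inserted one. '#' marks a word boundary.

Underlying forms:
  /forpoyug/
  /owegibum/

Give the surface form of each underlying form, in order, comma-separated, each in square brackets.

[forpoyuk], [owezivum]

/forpoyug/:
  1 Velar Palatalization: no change — [forpoyug]
  2 Spirantization: no change — [forpoyug]
  3 Final Devoicing: [forpoyug] → [forpoyuk]
/owegibum/:
  1 Velar Palatalization: [owegibum] → [owedibum]
  2 Spirantization: [owedibum] → [owezivum]
  3 Final Devoicing: no change — [owezivum]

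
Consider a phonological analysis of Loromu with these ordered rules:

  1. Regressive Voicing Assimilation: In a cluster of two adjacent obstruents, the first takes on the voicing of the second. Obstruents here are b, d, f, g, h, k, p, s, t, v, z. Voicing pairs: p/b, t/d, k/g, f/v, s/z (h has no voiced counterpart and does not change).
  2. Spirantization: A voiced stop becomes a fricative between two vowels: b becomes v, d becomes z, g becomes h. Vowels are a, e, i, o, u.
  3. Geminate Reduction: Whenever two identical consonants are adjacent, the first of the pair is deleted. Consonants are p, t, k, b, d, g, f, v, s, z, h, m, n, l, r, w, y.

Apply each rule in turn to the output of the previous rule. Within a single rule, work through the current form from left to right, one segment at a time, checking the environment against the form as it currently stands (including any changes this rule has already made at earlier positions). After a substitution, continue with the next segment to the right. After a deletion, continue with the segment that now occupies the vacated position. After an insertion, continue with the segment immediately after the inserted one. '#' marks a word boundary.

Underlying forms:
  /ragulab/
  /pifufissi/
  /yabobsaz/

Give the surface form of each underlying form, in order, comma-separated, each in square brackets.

/ragulab/:
  1 Regressive Voicing Assimilation: no change — [ragulab]
  2 Spirantization: [ragulab] → [rahulab]
  3 Geminate Reduction: no change — [rahulab]
/pifufissi/:
  1 Regressive Voicing Assimilation: no change — [pifufissi]
  2 Spirantization: no change — [pifufissi]
  3 Geminate Reduction: [pifufissi] → [pifufisi]
/yabobsaz/:
  1 Regressive Voicing Assimilation: [yabobsaz] → [yabopsaz]
  2 Spirantization: [yabopsaz] → [yavopsaz]
  3 Geminate Reduction: no change — [yavopsaz]

[rahulab], [pifufisi], [yavopsaz]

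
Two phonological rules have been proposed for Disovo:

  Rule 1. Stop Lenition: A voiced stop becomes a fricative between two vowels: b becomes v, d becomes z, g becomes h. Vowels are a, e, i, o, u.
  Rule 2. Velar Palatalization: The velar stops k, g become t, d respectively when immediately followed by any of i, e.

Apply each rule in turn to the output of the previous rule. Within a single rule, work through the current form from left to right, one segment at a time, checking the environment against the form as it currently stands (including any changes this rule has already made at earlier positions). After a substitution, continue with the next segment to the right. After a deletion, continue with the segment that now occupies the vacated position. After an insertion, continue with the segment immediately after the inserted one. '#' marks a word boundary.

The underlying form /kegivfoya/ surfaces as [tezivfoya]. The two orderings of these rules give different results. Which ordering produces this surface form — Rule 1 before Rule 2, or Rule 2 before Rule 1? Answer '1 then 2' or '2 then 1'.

2 then 1

Order 1 then 2:
  1 Stop Lenition: [kegivfoya] → [kehivfoya]
  2 Velar Palatalization: [kehivfoya] → [tehivfoya]
  result: [tehivfoya]
Order 2 then 1:
  2 Velar Palatalization: [kegivfoya] → [tedivfoya]
  1 Stop Lenition: [tedivfoya] → [tezivfoya]
  result: [tezivfoya]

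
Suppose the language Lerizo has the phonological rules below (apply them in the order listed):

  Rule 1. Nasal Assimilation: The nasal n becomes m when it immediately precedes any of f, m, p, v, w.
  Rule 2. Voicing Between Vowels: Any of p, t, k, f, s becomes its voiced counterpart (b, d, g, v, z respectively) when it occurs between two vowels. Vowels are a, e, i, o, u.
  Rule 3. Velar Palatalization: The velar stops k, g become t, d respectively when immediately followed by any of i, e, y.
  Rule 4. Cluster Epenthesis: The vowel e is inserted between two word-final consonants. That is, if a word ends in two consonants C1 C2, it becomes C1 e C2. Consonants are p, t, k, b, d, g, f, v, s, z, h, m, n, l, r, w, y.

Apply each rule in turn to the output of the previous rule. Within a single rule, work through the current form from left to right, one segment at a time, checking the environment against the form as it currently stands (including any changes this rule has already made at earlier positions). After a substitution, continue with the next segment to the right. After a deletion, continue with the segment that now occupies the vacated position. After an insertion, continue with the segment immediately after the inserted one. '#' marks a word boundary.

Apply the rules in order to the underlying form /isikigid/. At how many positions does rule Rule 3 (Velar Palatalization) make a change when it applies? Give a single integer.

2

Rule 1 Nasal Assimilation: no change — [isikigid]
Rule 2 Voicing Between Vowels: [isikigid] → [izigigid]
Rule 3 Velar Palatalization: [izigigid] → [izididid]
Rule 4 Cluster Epenthesis: no change — [izididid]
Rule Rule 3 changed 2 position(s).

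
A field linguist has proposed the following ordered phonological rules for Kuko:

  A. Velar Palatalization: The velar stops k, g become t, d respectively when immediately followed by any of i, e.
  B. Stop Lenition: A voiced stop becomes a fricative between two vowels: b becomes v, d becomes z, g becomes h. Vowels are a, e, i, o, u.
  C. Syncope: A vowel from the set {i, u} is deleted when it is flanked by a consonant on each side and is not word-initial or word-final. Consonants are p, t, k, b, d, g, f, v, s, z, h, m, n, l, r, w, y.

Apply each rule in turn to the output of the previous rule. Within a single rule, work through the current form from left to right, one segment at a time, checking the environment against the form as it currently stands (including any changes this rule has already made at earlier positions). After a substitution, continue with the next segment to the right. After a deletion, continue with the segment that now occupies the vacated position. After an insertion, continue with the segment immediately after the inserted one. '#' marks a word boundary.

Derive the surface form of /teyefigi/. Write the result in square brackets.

A Velar Palatalization: [teyefigi] → [teyefidi]
B Stop Lenition: [teyefidi] → [teyefizi]
C Syncope: [teyefizi] → [teyefzi]

[teyefzi]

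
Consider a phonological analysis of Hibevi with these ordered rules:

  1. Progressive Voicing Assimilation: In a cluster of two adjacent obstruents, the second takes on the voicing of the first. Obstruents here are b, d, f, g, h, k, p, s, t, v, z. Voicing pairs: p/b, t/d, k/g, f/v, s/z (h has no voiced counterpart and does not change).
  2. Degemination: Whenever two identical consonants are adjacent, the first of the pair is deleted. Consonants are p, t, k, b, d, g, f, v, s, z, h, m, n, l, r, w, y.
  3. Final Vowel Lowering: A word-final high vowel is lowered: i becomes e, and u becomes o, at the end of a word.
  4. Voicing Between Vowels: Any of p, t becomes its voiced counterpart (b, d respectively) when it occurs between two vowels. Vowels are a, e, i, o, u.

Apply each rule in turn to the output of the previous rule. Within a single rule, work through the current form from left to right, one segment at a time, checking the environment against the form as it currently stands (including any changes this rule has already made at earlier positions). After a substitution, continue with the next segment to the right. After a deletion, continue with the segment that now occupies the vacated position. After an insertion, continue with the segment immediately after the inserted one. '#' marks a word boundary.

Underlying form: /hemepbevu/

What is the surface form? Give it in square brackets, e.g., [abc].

1 Progressive Voicing Assimilation: [hemepbevu] → [hemeppevu]
2 Degemination: [hemeppevu] → [hemepevu]
3 Final Vowel Lowering: [hemepevu] → [hemepevo]
4 Voicing Between Vowels: [hemepevo] → [hemebevo]

[hemebevo]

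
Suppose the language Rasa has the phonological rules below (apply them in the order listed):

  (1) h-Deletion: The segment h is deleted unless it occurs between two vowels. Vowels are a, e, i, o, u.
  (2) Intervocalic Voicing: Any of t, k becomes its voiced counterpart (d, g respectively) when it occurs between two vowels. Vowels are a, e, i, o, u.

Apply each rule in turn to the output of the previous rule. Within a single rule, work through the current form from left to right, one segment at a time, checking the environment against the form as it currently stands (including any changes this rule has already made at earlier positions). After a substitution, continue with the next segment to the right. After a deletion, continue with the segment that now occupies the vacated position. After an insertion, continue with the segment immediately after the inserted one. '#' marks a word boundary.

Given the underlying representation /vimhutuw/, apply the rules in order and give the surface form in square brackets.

(1) h-Deletion: [vimhutuw] → [vimutuw]
(2) Intervocalic Voicing: [vimutuw] → [vimuduw]

[vimuduw]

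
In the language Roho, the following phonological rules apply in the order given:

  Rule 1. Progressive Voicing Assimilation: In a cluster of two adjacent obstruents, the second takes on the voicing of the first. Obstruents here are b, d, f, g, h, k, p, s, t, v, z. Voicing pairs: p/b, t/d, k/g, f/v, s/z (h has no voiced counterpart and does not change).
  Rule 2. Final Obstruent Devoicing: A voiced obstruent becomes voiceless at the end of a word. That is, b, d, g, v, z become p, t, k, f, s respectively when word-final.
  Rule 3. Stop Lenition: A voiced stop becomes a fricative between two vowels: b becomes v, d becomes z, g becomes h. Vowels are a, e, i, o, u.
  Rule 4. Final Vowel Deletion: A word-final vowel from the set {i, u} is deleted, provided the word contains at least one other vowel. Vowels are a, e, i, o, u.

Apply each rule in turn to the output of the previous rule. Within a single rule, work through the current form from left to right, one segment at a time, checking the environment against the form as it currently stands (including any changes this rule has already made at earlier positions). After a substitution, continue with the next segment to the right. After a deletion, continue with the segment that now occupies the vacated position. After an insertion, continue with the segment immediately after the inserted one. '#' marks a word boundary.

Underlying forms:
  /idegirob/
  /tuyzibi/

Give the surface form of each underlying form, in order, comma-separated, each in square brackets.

/idegirob/:
  Rule 1 Progressive Voicing Assimilation: no change — [idegirob]
  Rule 2 Final Obstruent Devoicing: [idegirob] → [idegirop]
  Rule 3 Stop Lenition: [idegirop] → [izehirop]
  Rule 4 Final Vowel Deletion: no change — [izehirop]
/tuyzibi/:
  Rule 1 Progressive Voicing Assimilation: no change — [tuyzibi]
  Rule 2 Final Obstruent Devoicing: no change — [tuyzibi]
  Rule 3 Stop Lenition: [tuyzibi] → [tuyzivi]
  Rule 4 Final Vowel Deletion: [tuyzivi] → [tuyziv]

[izehirop], [tuyziv]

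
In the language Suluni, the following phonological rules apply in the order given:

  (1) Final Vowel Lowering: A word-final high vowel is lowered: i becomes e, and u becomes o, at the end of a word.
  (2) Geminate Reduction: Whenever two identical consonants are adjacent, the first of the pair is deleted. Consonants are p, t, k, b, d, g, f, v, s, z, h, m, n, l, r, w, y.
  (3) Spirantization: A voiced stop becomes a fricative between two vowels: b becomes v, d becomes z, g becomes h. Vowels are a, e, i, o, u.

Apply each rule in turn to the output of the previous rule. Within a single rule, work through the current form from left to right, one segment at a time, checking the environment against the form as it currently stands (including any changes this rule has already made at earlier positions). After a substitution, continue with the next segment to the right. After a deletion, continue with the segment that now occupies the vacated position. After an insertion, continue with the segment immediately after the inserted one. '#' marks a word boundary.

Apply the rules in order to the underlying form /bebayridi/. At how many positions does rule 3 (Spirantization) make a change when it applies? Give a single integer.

(1) Final Vowel Lowering: [bebayridi] → [bebayride]
(2) Geminate Reduction: no change — [bebayride]
(3) Spirantization: [bebayride] → [bevayrize]
Rule 3 changed 2 position(s).

2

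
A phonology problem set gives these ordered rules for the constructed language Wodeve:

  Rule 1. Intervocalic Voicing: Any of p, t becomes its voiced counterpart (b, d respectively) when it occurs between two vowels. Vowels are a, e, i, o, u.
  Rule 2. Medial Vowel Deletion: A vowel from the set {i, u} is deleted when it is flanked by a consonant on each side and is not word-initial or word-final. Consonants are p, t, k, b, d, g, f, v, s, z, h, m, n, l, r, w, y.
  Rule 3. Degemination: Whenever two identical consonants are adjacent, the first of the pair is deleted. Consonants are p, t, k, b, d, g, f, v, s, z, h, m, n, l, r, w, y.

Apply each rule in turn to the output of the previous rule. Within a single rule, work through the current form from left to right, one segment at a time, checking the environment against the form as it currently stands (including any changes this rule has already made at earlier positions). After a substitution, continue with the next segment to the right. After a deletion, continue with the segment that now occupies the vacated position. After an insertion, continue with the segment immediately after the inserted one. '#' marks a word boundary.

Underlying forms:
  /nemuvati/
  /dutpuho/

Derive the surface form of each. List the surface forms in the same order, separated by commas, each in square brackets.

[nemvadi], [dtpho]

/nemuvati/:
  Rule 1 Intervocalic Voicing: [nemuvati] → [nemuvadi]
  Rule 2 Medial Vowel Deletion: [nemuvadi] → [nemvadi]
  Rule 3 Degemination: no change — [nemvadi]
/dutpuho/:
  Rule 1 Intervocalic Voicing: no change — [dutpuho]
  Rule 2 Medial Vowel Deletion: [dutpuho] → [dtpho]
  Rule 3 Degemination: no change — [dtpho]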